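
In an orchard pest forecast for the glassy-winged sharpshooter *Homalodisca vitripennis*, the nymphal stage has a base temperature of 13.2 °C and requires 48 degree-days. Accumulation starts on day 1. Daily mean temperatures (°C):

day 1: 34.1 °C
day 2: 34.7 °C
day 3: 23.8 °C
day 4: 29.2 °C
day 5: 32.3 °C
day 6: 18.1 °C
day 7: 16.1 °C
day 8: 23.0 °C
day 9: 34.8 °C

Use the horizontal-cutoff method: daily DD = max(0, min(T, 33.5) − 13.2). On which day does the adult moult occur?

Daily DD above 13.2 °C (capped at 20.3): 20.3, 20.3, 10.6, 16.0, 19.1, 4.9, 2.9, 9.8, 20.3.
Cumulative: 20.3, 40.6, 51.2, 67.2, 86.3, 91.2, 94.1, 103.9, 124.2.
The total first reaches 48 DD on day 3.

day 3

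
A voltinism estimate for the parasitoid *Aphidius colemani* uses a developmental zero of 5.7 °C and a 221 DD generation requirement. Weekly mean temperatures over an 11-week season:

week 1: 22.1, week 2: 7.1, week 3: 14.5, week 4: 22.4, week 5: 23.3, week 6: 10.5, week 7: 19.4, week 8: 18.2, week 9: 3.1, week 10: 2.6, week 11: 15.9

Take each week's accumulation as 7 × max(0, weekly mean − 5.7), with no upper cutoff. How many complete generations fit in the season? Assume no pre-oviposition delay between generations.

3 generations

Weekly DD (7 × max(0, T̄ − 5.7)): 114.8, 9.8, 61.6, 116.9, 123.2, 33.6, 95.9, 87.5, 0.0, 0.0, 71.4.
Season total = 714.7 DD.
Complete generations = ⌊714.7 / 221⌋ = 3.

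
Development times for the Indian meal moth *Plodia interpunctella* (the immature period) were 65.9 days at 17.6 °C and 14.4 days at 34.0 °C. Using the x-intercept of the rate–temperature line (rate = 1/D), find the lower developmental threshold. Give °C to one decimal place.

13.0 °C

Under the model K = D·(T − T_b), so D₁·(T₁ − T_b) = D₂·(T₂ − T_b).
65.9·(17.6 − T_b) = 14.4·(34.0 − T_b)
T_b = (65.9·17.6 − 14.4·34.0) / (65.9 − 14.4) = 670.24 / 51.5 = 13.014 °C ≈ 13.0 °C.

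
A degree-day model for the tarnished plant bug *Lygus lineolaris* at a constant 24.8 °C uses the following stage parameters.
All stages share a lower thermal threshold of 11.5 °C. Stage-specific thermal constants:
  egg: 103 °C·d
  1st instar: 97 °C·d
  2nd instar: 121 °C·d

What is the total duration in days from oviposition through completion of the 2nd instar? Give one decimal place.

Daily accumulation at 24.8 °C = 24.8 − 11.5 = 13.3 DD/day.
Total K = 103 + 97 + 121 = 321 DD.
Total duration = 321 / 13.3 = 24.135 ≈ 24.1 days.

24.1 days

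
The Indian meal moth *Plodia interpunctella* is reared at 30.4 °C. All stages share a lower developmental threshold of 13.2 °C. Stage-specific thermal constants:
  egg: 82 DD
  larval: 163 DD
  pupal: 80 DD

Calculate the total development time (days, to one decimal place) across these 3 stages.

18.9 days

Daily accumulation at 30.4 °C = 30.4 − 13.2 = 17.2 DD/day.
Total K = 82 + 163 + 80 = 325 DD.
Total duration = 325 / 17.2 = 18.895 ≈ 18.9 days.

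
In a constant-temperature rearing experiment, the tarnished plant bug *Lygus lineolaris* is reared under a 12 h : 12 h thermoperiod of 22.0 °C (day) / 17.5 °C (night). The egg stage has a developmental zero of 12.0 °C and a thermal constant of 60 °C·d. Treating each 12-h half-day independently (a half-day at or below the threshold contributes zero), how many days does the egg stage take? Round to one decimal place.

7.7 days

Day half: max(0, 22.0 − 12.0) × 0.5 = 10.0 × 0.5 = 5.00 DD.
Night half: max(0, 17.5 − 12.0) × 0.5 = 5.5 × 0.5 = 2.75 DD.
Per 24 h: 7.75 DD/day.
Duration = 60 / 7.75 = 7.742 ≈ 7.7 days.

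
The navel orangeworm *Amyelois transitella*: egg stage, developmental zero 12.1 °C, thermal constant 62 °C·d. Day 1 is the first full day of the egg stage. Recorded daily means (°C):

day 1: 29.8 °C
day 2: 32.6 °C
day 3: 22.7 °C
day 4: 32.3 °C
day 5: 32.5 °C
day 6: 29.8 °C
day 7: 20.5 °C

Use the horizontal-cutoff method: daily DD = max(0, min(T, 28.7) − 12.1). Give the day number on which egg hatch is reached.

Daily DD above 12.1 °C (capped at 16.6): 16.6, 16.6, 10.6, 16.6, 16.6, 16.6, 8.4.
Cumulative: 16.6, 33.2, 43.8, 60.4, 77.0, 93.6, 102.0.
The total first reaches 62 DD on day 5.

day 5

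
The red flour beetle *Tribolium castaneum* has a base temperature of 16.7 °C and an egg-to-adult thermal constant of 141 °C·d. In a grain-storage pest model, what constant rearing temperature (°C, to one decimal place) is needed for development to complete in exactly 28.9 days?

Required daily accumulation = 141 / 28.9 = 4.879 DD/day.
T = T_base + 4.879 = 16.7 + 4.879 = 21.579 ≈ 21.6 °C.

21.6 °C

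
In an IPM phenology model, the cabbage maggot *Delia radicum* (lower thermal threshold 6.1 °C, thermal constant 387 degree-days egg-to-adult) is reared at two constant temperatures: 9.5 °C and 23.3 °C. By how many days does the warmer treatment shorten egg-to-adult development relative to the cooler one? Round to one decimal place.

At 9.5 °C: 387 / (9.5 − 6.1) = 387 / 3.4 = 113.824 d.
At 23.3 °C: 387 / (23.3 − 6.1) = 387 / 17.2 = 22.500 d.
Difference = |113.824 − 22.500| = 91.324 ≈ 91.3 days.

91.3 days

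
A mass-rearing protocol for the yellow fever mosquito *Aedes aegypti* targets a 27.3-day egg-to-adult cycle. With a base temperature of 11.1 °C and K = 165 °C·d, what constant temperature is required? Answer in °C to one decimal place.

17.1 °C

Required daily accumulation = 165 / 27.3 = 6.044 DD/day.
T = T_base + 6.044 = 11.1 + 6.044 = 17.144 ≈ 17.1 °C.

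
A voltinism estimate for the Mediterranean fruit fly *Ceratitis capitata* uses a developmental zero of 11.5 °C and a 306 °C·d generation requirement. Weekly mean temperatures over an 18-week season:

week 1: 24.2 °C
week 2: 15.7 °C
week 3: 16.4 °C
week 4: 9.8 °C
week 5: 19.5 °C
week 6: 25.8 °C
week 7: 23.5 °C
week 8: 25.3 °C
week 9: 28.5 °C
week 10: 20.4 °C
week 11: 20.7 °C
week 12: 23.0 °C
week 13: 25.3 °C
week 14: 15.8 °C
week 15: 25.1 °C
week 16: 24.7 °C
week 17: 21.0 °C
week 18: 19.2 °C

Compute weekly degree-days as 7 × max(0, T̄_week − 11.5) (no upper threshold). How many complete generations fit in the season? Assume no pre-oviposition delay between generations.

4 generations

Weekly DD (7 × max(0, T̄ − 11.5)): 88.9, 29.4, 34.3, 0.0, 56.0, 100.1, 84.0, 96.6, 119.0, 62.3, 64.4, 80.5, 96.6, 30.1, 95.2, 92.4, 66.5, 53.9.
Season total = 1250.2 DD.
Complete generations = ⌊1250.2 / 306⌋ = 4.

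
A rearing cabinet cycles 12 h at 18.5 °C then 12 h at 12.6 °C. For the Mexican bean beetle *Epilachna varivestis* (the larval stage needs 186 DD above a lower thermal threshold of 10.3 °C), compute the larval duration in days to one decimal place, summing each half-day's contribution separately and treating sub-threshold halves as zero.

35.4 days

Day half: max(0, 18.5 − 10.3) × 0.5 = 8.2 × 0.5 = 4.10 DD.
Night half: max(0, 12.6 − 10.3) × 0.5 = 2.3 × 0.5 = 1.15 DD.
Per 24 h: 5.25 DD/day.
Duration = 186 / 5.25 = 35.429 ≈ 35.4 days.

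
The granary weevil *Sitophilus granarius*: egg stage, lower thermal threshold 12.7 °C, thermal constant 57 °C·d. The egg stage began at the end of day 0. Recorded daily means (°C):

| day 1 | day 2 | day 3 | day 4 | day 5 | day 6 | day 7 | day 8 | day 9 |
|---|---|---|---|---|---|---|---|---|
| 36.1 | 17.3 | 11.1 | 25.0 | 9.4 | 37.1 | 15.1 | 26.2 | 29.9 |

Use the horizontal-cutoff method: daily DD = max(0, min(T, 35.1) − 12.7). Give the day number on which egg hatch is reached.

day 6

Daily DD above 12.7 °C (capped at 22.4): 22.4, 4.6, 0.0, 12.3, 0.0, 22.4, 2.4, 13.5, 17.2.
Cumulative: 22.4, 27.0, 27.0, 39.3, 39.3, 61.7, 64.1, 77.6, 94.8.
The total first reaches 57 DD on day 6.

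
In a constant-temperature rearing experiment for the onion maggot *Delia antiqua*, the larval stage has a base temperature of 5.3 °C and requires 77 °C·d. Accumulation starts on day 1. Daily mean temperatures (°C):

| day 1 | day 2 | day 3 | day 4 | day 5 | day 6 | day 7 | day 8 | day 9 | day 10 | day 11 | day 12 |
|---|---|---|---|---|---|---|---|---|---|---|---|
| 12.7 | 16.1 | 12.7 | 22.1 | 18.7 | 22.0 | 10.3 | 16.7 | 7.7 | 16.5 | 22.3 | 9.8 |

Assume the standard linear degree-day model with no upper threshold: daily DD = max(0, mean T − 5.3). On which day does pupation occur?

day 7

Daily DD above 5.3 °C: 7.4, 10.8, 7.4, 16.8, 13.4, 16.7, 5.0, 11.4, 2.4, 11.2, 17.0, 4.5.
Cumulative: 7.4, 18.2, 25.6, 42.4, 55.8, 72.5, 77.5, 88.9, 91.3, 102.5, 119.5, 124.0.
The total first reaches 77 DD on day 7.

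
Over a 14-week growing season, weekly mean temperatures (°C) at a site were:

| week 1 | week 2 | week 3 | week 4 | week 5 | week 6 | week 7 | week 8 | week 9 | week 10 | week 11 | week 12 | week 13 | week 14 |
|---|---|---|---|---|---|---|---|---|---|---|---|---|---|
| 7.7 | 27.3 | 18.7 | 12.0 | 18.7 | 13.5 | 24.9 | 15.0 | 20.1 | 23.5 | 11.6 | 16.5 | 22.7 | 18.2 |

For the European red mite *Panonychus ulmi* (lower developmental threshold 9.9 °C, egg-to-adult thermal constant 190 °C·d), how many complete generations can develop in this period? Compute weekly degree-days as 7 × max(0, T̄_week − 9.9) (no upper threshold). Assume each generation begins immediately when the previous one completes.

Weekly DD (7 × max(0, T̄ − 9.9)): 0.0, 121.8, 61.6, 14.7, 61.6, 25.2, 105.0, 35.7, 71.4, 95.2, 11.9, 46.2, 89.6, 58.1.
Season total = 798.0 DD.
Complete generations = ⌊798.0 / 190⌋ = 4.

4 generations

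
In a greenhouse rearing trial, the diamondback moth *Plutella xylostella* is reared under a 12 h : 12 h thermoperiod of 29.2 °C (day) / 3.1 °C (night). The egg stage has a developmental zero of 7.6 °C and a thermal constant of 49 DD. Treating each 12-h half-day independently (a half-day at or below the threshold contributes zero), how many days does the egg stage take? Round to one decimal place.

Day half: max(0, 29.2 − 7.6) × 0.5 = 21.6 × 0.5 = 10.80 DD.
Night half: max(0, 3.1 − 7.6) × 0.5 = 0.0 × 0.5 = 0.00 DD.
Per 24 h: 10.80 DD/day.
Duration = 49 / 10.80 = 4.537 ≈ 4.5 days.

4.5 days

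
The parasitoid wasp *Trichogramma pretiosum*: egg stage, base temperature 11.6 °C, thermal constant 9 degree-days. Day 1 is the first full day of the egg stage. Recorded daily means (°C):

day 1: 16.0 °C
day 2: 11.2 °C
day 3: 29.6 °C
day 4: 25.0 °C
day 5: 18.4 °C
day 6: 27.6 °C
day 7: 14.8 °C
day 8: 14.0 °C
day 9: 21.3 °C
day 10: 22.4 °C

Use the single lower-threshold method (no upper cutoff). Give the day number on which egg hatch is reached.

Daily DD above 11.6 °C: 4.4, 0.0, 18.0, 13.4, 6.8, 16.0, 3.2, 2.4, 9.7, 10.8.
Cumulative: 4.4, 4.4, 22.4, 35.8, 42.6, 58.6, 61.8, 64.2, 73.9, 84.7.
The total first reaches 9 DD on day 3.

day 3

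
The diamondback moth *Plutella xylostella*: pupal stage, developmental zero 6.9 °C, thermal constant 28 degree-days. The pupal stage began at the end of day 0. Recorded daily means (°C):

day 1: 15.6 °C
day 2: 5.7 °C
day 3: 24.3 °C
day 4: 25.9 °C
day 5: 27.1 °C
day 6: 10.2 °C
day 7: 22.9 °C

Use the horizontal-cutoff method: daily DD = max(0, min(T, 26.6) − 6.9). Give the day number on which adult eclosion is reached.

day 4

Daily DD above 6.9 °C (capped at 19.7): 8.7, 0.0, 17.4, 19.0, 19.7, 3.3, 16.0.
Cumulative: 8.7, 8.7, 26.1, 45.1, 64.8, 68.1, 84.1.
The total first reaches 28 DD on day 4.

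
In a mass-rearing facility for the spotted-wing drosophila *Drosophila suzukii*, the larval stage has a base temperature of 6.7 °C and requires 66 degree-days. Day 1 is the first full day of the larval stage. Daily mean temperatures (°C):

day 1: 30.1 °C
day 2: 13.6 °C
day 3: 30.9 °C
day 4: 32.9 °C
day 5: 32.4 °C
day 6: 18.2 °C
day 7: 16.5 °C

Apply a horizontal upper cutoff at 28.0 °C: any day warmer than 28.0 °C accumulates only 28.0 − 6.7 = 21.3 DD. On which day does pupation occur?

Daily DD above 6.7 °C (capped at 21.3): 21.3, 6.9, 21.3, 21.3, 21.3, 11.5, 9.8.
Cumulative: 21.3, 28.2, 49.5, 70.8, 92.1, 103.6, 113.4.
The total first reaches 66 DD on day 4.

day 4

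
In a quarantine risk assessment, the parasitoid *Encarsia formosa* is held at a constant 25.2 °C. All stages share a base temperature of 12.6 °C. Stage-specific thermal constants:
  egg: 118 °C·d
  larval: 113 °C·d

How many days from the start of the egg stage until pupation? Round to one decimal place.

18.3 days

Daily accumulation at 25.2 °C = 25.2 − 12.6 = 12.6 DD/day.
Total K = 118 + 113 = 231 DD.
Total duration = 231 / 12.6 = 18.333 ≈ 18.3 days.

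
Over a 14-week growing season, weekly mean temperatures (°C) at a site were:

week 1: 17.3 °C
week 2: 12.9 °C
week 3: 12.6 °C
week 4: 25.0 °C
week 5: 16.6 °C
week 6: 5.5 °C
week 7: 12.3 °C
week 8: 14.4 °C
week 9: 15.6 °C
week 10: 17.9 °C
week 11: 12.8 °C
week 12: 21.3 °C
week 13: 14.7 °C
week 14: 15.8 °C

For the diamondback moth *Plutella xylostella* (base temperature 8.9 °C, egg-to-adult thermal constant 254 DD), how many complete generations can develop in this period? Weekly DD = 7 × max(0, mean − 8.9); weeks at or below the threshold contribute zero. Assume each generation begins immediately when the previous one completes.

2 generations

Weekly DD (7 × max(0, T̄ − 8.9)): 58.8, 28.0, 25.9, 112.7, 53.9, 0.0, 23.8, 38.5, 46.9, 63.0, 27.3, 86.8, 40.6, 48.3.
Season total = 654.5 DD.
Complete generations = ⌊654.5 / 254⌋ = 2.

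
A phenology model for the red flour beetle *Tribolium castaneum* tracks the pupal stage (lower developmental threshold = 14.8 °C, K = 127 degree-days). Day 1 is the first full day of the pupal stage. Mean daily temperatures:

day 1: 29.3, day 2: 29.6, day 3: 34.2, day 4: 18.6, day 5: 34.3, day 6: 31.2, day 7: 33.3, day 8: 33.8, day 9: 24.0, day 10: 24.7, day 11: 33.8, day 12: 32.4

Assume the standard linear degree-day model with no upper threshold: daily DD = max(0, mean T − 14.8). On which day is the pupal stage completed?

day 9

Daily DD above 14.8 °C: 14.5, 14.8, 19.4, 3.8, 19.5, 16.4, 18.5, 19.0, 9.2, 9.9, 19.0, 17.6.
Cumulative: 14.5, 29.3, 48.7, 52.5, 72.0, 88.4, 106.9, 125.9, 135.1, 145.0, 164.0, 181.6.
The total first reaches 127 DD on day 9.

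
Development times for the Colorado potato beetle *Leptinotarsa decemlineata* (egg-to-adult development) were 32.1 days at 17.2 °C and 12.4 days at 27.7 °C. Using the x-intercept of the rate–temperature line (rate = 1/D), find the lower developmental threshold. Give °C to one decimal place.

10.6 °C

Under the model K = D·(T − T_b), so D₁·(T₁ − T_b) = D₂·(T₂ − T_b).
32.1·(17.2 − T_b) = 12.4·(27.7 − T_b)
T_b = (32.1·17.2 − 12.4·27.7) / (32.1 − 12.4) = 208.64 / 19.7 = 10.591 °C ≈ 10.6 °C.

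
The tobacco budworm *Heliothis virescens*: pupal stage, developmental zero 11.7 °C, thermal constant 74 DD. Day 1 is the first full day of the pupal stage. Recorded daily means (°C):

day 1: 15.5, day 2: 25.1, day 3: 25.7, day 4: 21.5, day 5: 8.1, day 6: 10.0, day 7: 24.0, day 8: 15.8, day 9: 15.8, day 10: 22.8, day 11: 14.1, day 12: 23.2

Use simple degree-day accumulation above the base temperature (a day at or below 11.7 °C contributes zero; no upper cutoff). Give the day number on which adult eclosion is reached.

Daily DD above 11.7 °C: 3.8, 13.4, 14.0, 9.8, 0.0, 0.0, 12.3, 4.1, 4.1, 11.1, 2.4, 11.5.
Cumulative: 3.8, 17.2, 31.2, 41.0, 41.0, 41.0, 53.3, 57.4, 61.5, 72.6, 75.0, 86.5.
The total first reaches 74 DD on day 11.

day 11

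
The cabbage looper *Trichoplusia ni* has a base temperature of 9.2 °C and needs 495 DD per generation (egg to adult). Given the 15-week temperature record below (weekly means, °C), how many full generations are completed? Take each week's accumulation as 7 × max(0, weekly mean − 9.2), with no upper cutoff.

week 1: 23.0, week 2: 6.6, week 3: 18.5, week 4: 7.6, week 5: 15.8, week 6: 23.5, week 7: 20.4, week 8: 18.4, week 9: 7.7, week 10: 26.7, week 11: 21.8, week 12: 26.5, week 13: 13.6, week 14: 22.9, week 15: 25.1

Weekly DD (7 × max(0, T̄ − 9.2)): 96.6, 0.0, 65.1, 0.0, 46.2, 100.1, 78.4, 64.4, 0.0, 122.5, 88.2, 121.1, 30.8, 95.9, 111.3.
Season total = 1020.6 DD.
Complete generations = ⌊1020.6 / 495⌋ = 2.

2 generations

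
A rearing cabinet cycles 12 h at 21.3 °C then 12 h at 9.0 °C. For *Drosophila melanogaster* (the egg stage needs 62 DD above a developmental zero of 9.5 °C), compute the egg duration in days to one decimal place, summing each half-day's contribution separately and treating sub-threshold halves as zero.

10.5 days

Day half: max(0, 21.3 − 9.5) × 0.5 = 11.8 × 0.5 = 5.90 DD.
Night half: max(0, 9.0 − 9.5) × 0.5 = 0.0 × 0.5 = 0.00 DD.
Per 24 h: 5.90 DD/day.
Duration = 62 / 5.90 = 10.508 ≈ 10.5 days.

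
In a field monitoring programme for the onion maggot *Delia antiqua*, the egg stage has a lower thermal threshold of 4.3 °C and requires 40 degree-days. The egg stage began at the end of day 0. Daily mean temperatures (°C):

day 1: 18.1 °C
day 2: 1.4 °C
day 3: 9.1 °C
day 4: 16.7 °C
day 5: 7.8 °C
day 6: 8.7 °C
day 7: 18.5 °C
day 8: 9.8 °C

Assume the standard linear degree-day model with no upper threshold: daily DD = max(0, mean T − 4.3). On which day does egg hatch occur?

day 7

Daily DD above 4.3 °C: 13.8, 0.0, 4.8, 12.4, 3.5, 4.4, 14.2, 5.5.
Cumulative: 13.8, 13.8, 18.6, 31.0, 34.5, 38.9, 53.1, 58.6.
The total first reaches 40 DD on day 7.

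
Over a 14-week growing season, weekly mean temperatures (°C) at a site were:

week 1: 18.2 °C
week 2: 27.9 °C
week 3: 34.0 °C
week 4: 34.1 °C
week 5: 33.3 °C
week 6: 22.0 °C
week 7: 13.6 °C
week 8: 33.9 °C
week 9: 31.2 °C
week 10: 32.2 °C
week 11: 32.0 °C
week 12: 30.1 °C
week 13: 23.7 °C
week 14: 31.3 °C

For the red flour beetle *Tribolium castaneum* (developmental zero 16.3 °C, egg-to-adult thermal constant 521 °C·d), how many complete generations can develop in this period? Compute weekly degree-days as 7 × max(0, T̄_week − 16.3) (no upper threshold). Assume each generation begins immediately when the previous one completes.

2 generations

Weekly DD (7 × max(0, T̄ − 16.3)): 13.3, 81.2, 123.9, 124.6, 119.0, 39.9, 0.0, 123.2, 104.3, 111.3, 109.9, 96.6, 51.8, 105.0.
Season total = 1204.0 DD.
Complete generations = ⌊1204.0 / 521⌋ = 2.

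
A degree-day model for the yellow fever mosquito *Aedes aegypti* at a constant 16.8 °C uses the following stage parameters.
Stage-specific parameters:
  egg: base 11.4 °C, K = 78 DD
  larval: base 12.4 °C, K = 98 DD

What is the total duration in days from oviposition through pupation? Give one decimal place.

egg: 78 / (16.8 − 11.4) = 78 / 5.4 = 14.444 d.
larval: 98 / (16.8 − 12.4) = 98 / 4.4 = 22.273 d.
Sum = 36.717 ≈ 36.7 days.

36.7 days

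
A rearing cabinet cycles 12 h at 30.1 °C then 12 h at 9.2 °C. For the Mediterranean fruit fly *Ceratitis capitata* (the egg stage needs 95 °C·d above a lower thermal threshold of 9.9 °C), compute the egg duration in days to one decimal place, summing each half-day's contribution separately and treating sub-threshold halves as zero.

9.4 days

Day half: max(0, 30.1 − 9.9) × 0.5 = 20.2 × 0.5 = 10.10 DD.
Night half: max(0, 9.2 − 9.9) × 0.5 = 0.0 × 0.5 = 0.00 DD.
Per 24 h: 10.10 DD/day.
Duration = 95 / 10.10 = 9.406 ≈ 9.4 days.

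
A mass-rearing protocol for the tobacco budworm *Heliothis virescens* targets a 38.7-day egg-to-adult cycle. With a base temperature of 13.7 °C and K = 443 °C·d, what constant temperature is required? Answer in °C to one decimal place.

25.1 °C

Required daily accumulation = 443 / 38.7 = 11.447 DD/day.
T = T_base + 11.447 = 13.7 + 11.447 = 25.147 ≈ 25.1 °C.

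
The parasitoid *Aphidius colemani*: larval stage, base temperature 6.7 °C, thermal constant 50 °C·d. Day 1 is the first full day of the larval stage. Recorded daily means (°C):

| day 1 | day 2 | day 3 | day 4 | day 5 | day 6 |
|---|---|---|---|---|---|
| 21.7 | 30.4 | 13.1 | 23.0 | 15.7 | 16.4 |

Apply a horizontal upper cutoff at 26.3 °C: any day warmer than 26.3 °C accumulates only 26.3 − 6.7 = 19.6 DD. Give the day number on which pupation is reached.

Daily DD above 6.7 °C (capped at 19.6): 15.0, 19.6, 6.4, 16.3, 9.0, 9.7.
Cumulative: 15.0, 34.6, 41.0, 57.3, 66.3, 76.0.
The total first reaches 50 DD on day 4.

day 4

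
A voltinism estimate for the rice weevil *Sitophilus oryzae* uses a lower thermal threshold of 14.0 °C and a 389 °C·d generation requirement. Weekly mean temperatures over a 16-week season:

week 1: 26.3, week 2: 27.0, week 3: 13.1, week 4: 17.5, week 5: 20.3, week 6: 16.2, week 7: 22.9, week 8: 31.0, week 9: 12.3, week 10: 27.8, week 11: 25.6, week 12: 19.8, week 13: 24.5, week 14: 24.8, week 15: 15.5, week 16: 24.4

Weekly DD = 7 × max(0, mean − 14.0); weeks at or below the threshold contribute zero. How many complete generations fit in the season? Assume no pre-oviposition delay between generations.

Weekly DD (7 × max(0, T̄ − 14.0)): 86.1, 91.0, 0.0, 24.5, 44.1, 15.4, 62.3, 119.0, 0.0, 96.6, 81.2, 40.6, 73.5, 75.6, 10.5, 72.8.
Season total = 893.2 DD.
Complete generations = ⌊893.2 / 389⌋ = 2.

2 generations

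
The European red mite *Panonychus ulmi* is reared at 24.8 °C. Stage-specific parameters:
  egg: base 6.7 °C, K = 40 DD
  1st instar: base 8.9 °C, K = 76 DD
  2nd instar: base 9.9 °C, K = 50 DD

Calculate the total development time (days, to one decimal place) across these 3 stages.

egg: 40 / (24.8 − 6.7) = 40 / 18.1 = 2.210 d.
1st instar: 76 / (24.8 − 8.9) = 76 / 15.9 = 4.780 d.
2nd instar: 50 / (24.8 − 9.9) = 50 / 14.9 = 3.356 d.
Sum = 10.346 ≈ 10.3 days.

10.3 days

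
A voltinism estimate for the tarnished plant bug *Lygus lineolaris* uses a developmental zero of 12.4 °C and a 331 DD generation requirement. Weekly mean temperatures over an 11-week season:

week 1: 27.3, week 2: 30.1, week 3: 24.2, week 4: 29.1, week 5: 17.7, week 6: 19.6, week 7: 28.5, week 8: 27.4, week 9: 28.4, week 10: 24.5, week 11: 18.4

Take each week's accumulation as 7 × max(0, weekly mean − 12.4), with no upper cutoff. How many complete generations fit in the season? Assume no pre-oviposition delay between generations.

2 generations

Weekly DD (7 × max(0, T̄ − 12.4)): 104.3, 123.9, 82.6, 116.9, 37.1, 50.4, 112.7, 105.0, 112.0, 84.7, 42.0.
Season total = 971.6 DD.
Complete generations = ⌊971.6 / 331⌋ = 2.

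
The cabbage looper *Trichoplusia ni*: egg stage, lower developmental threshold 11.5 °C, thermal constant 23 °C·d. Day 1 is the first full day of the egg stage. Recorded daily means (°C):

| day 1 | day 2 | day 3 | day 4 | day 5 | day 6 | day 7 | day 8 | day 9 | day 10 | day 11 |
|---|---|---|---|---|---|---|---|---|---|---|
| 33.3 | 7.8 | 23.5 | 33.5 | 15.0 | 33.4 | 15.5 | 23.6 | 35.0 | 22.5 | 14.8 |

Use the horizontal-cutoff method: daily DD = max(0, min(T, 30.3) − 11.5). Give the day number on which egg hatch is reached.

day 3

Daily DD above 11.5 °C (capped at 18.8): 18.8, 0.0, 12.0, 18.8, 3.5, 18.8, 4.0, 12.1, 18.8, 11.0, 3.3.
Cumulative: 18.8, 18.8, 30.8, 49.6, 53.1, 71.9, 75.9, 88.0, 106.8, 117.8, 121.1.
The total first reaches 23 DD on day 3.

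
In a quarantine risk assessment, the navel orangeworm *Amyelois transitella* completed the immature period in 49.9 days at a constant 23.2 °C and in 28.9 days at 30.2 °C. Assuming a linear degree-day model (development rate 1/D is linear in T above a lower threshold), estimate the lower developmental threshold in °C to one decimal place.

13.6 °C

Equal thermal constants: D₁(T₁ − T_b) = D₂(T₂ − T_b).
49.9·(23.2 − T_b) = 28.9·(30.2 − T_b)
T_b = (49.9·23.2 − 28.9·30.2) / (49.9 − 28.9) = 284.90 / 21.0 = 13.567 °C ≈ 13.6 °C.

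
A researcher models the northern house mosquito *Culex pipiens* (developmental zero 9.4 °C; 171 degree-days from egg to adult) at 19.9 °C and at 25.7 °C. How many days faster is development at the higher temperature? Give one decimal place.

5.8 days

At 19.9 °C: 171 / (19.9 − 9.4) = 171 / 10.5 = 16.286 d.
At 25.7 °C: 171 / (25.7 − 9.4) = 171 / 16.3 = 10.491 d.
Difference = |16.286 − 10.491| = 5.795 ≈ 5.8 days.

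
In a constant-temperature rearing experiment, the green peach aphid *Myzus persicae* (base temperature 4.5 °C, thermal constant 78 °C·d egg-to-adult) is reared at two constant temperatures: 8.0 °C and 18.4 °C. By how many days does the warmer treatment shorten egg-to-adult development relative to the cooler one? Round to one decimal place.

At 8.0 °C: 78 / (8.0 − 4.5) = 78 / 3.5 = 22.286 d.
At 18.4 °C: 78 / (18.4 − 4.5) = 78 / 13.9 = 5.612 d.
Difference = |22.286 − 5.612| = 16.674 ≈ 16.7 days.

16.7 days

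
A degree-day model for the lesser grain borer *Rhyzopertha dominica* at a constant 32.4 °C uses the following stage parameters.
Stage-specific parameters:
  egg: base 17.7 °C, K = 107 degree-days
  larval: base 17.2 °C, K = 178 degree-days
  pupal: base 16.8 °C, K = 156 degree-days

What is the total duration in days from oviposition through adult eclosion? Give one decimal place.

29.0 days

egg: 107 / (32.4 − 17.7) = 107 / 14.7 = 7.279 d.
larval: 178 / (32.4 − 17.2) = 178 / 15.2 = 11.711 d.
pupal: 156 / (32.4 − 16.8) = 156 / 15.6 = 10.000 d.
Sum = 28.989 ≈ 29.0 days.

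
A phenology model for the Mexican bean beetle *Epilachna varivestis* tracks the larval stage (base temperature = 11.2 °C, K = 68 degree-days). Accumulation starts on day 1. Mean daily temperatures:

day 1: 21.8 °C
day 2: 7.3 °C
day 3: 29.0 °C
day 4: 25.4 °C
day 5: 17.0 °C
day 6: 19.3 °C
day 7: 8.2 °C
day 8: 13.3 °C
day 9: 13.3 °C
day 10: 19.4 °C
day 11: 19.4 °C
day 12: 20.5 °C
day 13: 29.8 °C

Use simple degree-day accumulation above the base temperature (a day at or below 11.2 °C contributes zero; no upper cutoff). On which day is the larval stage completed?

day 10

Daily DD above 11.2 °C: 10.6, 0.0, 17.8, 14.2, 5.8, 8.1, 0.0, 2.1, 2.1, 8.2, 8.2, 9.3, 18.6.
Cumulative: 10.6, 10.6, 28.4, 42.6, 48.4, 56.5, 56.5, 58.6, 60.7, 68.9, 77.1, 86.4, 105.0.
The total first reaches 68 DD on day 10.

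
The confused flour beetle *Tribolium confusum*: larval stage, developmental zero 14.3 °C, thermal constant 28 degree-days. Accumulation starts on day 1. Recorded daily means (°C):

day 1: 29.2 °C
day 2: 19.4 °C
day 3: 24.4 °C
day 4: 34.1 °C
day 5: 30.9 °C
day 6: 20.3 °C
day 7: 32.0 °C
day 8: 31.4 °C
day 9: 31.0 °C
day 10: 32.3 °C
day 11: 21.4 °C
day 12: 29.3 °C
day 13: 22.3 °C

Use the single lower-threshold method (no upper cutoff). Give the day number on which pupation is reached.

day 3

Daily DD above 14.3 °C: 14.9, 5.1, 10.1, 19.8, 16.6, 6.0, 17.7, 17.1, 16.7, 18.0, 7.1, 15.0, 8.0.
Cumulative: 14.9, 20.0, 30.1, 49.9, 66.5, 72.5, 90.2, 107.3, 124.0, 142.0, 149.1, 164.1, 172.1.
The total first reaches 28 DD on day 3.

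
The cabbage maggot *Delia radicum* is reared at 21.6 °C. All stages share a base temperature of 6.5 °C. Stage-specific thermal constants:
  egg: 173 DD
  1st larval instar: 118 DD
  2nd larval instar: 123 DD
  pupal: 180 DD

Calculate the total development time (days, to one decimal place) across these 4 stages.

Daily accumulation at 21.6 °C = 21.6 − 6.5 = 15.1 DD/day.
Total K = 173 + 118 + 123 + 180 = 594 DD.
Total duration = 594 / 15.1 = 39.338 ≈ 39.3 days.

39.3 days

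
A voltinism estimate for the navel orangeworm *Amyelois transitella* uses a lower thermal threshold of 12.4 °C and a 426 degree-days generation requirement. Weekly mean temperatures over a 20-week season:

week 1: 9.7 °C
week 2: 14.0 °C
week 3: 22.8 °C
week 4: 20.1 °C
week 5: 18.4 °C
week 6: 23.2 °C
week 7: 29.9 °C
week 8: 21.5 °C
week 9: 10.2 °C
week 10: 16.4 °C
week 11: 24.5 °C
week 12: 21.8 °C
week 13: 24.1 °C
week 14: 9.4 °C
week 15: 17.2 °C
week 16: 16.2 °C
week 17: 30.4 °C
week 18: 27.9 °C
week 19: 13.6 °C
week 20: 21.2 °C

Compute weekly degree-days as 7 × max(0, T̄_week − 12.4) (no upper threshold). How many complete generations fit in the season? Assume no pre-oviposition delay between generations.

Weekly DD (7 × max(0, T̄ − 12.4)): 0.0, 11.2, 72.8, 53.9, 42.0, 75.6, 122.5, 63.7, 0.0, 28.0, 84.7, 65.8, 81.9, 0.0, 33.6, 26.6, 126.0, 108.5, 8.4, 61.6.
Season total = 1066.8 DD.
Complete generations = ⌊1066.8 / 426⌋ = 2.

2 generations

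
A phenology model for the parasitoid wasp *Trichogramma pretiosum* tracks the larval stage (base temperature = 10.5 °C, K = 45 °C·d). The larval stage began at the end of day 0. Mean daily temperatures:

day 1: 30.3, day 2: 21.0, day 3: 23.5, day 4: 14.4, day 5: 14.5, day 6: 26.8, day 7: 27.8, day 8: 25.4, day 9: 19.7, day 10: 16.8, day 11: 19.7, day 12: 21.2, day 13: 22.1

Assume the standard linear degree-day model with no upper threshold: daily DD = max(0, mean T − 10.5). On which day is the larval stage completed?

Daily DD above 10.5 °C: 19.8, 10.5, 13.0, 3.9, 4.0, 16.3, 17.3, 14.9, 9.2, 6.3, 9.2, 10.7, 11.6.
Cumulative: 19.8, 30.3, 43.3, 47.2, 51.2, 67.5, 84.8, 99.7, 108.9, 115.2, 124.4, 135.1, 146.7.
The total first reaches 45 DD on day 4.

day 4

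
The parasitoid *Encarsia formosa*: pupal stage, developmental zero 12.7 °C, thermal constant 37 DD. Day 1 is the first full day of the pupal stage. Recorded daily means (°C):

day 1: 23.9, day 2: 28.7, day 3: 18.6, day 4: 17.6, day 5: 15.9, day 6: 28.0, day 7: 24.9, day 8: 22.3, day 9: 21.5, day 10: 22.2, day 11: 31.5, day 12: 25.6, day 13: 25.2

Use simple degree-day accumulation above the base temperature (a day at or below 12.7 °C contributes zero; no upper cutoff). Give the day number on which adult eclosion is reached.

Daily DD above 12.7 °C: 11.2, 16.0, 5.9, 4.9, 3.2, 15.3, 12.2, 9.6, 8.8, 9.5, 18.8, 12.9, 12.5.
Cumulative: 11.2, 27.2, 33.1, 38.0, 41.2, 56.5, 68.7, 78.3, 87.1, 96.6, 115.4, 128.3, 140.8.
The total first reaches 37 DD on day 4.

day 4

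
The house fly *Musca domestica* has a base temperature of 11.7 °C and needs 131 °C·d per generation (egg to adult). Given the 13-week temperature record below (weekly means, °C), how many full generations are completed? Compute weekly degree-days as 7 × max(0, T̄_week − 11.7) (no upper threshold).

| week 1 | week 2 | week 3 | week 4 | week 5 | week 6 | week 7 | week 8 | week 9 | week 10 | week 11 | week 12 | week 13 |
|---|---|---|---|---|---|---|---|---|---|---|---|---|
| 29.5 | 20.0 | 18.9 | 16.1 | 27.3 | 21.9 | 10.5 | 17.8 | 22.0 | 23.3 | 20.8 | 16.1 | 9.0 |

5 generations

Weekly DD (7 × max(0, T̄ − 11.7)): 124.6, 58.1, 50.4, 30.8, 109.2, 71.4, 0.0, 42.7, 72.1, 81.2, 63.7, 30.8, 0.0.
Season total = 735.0 DD.
Complete generations = ⌊735.0 / 131⌋ = 5.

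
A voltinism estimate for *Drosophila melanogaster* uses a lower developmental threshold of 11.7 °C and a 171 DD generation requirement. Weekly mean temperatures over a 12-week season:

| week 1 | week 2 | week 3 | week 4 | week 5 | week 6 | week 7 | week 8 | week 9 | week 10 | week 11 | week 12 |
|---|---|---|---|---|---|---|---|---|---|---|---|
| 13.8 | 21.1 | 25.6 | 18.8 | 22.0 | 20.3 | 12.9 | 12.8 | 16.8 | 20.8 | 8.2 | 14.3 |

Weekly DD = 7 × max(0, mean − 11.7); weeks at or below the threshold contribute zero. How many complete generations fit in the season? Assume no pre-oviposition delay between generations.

Weekly DD (7 × max(0, T̄ − 11.7)): 14.7, 65.8, 97.3, 49.7, 72.1, 60.2, 8.4, 7.7, 35.7, 63.7, 0.0, 18.2.
Season total = 493.5 DD.
Complete generations = ⌊493.5 / 171⌋ = 2.

2 generations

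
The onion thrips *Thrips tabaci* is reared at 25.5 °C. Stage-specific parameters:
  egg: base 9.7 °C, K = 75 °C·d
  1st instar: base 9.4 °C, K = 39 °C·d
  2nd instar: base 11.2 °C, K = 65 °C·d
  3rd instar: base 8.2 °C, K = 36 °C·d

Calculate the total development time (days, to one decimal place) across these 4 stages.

egg: 75 / (25.5 − 9.7) = 75 / 15.8 = 4.747 d.
1st instar: 39 / (25.5 − 9.4) = 39 / 16.1 = 2.422 d.
2nd instar: 65 / (25.5 − 11.2) = 65 / 14.3 = 4.545 d.
3rd instar: 36 / (25.5 − 8.2) = 36 / 17.3 = 2.081 d.
Sum = 13.796 ≈ 13.8 days.

13.8 days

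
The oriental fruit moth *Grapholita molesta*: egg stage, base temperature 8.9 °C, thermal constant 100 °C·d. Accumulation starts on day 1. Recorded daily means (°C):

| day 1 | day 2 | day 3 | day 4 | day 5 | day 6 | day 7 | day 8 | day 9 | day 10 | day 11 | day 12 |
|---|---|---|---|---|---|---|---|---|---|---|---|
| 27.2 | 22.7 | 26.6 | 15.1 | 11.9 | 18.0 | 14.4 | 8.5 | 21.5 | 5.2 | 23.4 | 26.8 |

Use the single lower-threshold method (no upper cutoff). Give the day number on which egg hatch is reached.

Daily DD above 8.9 °C: 18.3, 13.8, 17.7, 6.2, 3.0, 9.1, 5.5, 0.0, 12.6, 0.0, 14.5, 17.9.
Cumulative: 18.3, 32.1, 49.8, 56.0, 59.0, 68.1, 73.6, 73.6, 86.2, 86.2, 100.7, 118.6.
The total first reaches 100 DD on day 11.

day 11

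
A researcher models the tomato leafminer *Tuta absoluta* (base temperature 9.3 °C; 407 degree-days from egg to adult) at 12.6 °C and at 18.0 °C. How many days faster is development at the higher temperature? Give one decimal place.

At 12.6 °C: 407 / (12.6 − 9.3) = 407 / 3.3 = 123.333 d.
At 18.0 °C: 407 / (18.0 − 9.3) = 407 / 8.7 = 46.782 d.
Difference = |123.333 − 46.782| = 76.552 ≈ 76.6 days.

76.6 days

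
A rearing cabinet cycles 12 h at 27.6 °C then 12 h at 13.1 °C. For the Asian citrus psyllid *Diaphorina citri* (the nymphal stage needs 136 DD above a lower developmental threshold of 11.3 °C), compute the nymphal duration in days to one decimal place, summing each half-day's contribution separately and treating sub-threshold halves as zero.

Day half: max(0, 27.6 − 11.3) × 0.5 = 16.3 × 0.5 = 8.15 DD.
Night half: max(0, 13.1 − 11.3) × 0.5 = 1.8 × 0.5 = 0.90 DD.
Per 24 h: 9.05 DD/day.
Duration = 136 / 9.05 = 15.028 ≈ 15.0 days.

15.0 days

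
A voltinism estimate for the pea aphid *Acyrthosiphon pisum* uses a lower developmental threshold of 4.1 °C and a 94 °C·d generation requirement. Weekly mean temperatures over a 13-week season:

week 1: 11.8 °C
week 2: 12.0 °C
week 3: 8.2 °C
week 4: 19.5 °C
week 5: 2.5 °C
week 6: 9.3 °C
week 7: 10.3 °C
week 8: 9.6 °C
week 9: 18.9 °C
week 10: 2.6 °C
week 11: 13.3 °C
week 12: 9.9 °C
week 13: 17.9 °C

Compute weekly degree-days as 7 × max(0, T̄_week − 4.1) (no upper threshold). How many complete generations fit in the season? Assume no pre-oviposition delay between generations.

Weekly DD (7 × max(0, T̄ − 4.1)): 53.9, 55.3, 28.7, 107.8, 0.0, 36.4, 43.4, 38.5, 103.6, 0.0, 64.4, 40.6, 96.6.
Season total = 669.2 DD.
Complete generations = ⌊669.2 / 94⌋ = 7.

7 generations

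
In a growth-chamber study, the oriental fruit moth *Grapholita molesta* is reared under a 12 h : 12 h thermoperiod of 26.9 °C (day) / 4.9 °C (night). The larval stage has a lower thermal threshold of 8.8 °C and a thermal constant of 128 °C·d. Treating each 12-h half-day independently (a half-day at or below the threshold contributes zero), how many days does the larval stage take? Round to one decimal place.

Day half: max(0, 26.9 − 8.8) × 0.5 = 18.1 × 0.5 = 9.05 DD.
Night half: max(0, 4.9 − 8.8) × 0.5 = 0.0 × 0.5 = 0.00 DD.
Per 24 h: 9.05 DD/day.
Duration = 128 / 9.05 = 14.144 ≈ 14.1 days.

14.1 days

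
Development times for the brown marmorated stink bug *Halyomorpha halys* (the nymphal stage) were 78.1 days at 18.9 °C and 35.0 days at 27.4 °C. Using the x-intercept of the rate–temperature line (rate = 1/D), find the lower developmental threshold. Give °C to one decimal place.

Under the model K = D·(T − T_b), so D₁·(T₁ − T_b) = D₂·(T₂ − T_b).
78.1·(18.9 − T_b) = 35.0·(27.4 − T_b)
T_b = (78.1·18.9 − 35.0·27.4) / (78.1 − 35.0) = 517.09 / 43.1 = 11.997 °C ≈ 12.0 °C.

12.0 °C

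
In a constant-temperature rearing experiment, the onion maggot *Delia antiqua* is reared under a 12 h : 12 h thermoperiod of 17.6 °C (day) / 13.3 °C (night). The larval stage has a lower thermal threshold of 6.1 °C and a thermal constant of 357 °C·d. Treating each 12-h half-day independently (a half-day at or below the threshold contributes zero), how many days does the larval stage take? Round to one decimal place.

Day half: max(0, 17.6 − 6.1) × 0.5 = 11.5 × 0.5 = 5.75 DD.
Night half: max(0, 13.3 − 6.1) × 0.5 = 7.2 × 0.5 = 3.60 DD.
Per 24 h: 9.35 DD/day.
Duration = 357 / 9.35 = 38.182 ≈ 38.2 days.

38.2 days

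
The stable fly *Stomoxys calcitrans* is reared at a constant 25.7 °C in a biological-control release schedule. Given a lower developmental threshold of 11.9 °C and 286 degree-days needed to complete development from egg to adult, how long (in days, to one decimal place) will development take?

Daily accumulation = 25.7 − 11.9 = 13.8 DD/day.
Duration = 286 / 13.8 = 20.725 ≈ 20.7 days.

20.7 days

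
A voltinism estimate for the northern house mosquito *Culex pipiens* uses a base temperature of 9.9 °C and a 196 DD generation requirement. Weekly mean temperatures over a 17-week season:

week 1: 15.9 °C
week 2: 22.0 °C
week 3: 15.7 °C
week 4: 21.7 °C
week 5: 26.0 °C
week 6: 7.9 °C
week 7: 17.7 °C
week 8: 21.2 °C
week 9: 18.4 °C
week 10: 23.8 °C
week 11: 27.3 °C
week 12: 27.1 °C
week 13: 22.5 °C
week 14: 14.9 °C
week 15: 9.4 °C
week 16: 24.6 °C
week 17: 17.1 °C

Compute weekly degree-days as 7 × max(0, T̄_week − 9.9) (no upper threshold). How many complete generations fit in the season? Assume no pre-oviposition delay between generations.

Weekly DD (7 × max(0, T̄ − 9.9)): 42.0, 84.7, 40.6, 82.6, 112.7, 0.0, 54.6, 79.1, 59.5, 97.3, 121.8, 120.4, 88.2, 35.0, 0.0, 102.9, 50.4.
Season total = 1171.8 DD.
Complete generations = ⌊1171.8 / 196⌋ = 5.

5 generations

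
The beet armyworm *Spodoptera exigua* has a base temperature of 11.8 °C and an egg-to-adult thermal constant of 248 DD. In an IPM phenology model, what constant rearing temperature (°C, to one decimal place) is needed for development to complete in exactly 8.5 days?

Required daily accumulation = 248 / 8.5 = 29.176 DD/day.
T = T_base + 29.176 = 11.8 + 29.176 = 40.976 ≈ 41.0 °C.

41.0 °C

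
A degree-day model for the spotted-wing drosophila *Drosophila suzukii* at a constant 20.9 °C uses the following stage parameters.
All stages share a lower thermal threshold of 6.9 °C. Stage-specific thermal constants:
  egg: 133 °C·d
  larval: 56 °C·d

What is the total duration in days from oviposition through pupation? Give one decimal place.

Daily accumulation at 20.9 °C = 20.9 − 6.9 = 14.0 DD/day.
Total K = 133 + 56 = 189 DD.
Total duration = 189 / 14.0 = 13.500 ≈ 13.5 days.

13.5 days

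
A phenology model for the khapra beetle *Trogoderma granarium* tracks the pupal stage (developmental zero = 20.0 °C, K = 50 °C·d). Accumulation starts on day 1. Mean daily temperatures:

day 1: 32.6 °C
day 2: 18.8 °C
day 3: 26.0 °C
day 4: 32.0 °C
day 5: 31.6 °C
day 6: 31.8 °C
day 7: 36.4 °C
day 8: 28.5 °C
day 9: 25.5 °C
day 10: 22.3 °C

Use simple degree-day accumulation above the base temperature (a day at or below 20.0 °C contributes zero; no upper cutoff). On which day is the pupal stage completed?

Daily DD above 20.0 °C: 12.6, 0.0, 6.0, 12.0, 11.6, 11.8, 16.4, 8.5, 5.5, 2.3.
Cumulative: 12.6, 12.6, 18.6, 30.6, 42.2, 54.0, 70.4, 78.9, 84.4, 86.7.
The total first reaches 50 DD on day 6.

day 6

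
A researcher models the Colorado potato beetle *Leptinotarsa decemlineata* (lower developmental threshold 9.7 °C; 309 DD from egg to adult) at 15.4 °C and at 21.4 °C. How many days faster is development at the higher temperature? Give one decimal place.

27.8 days

At 15.4 °C: 309 / (15.4 − 9.7) = 309 / 5.7 = 54.211 d.
At 21.4 °C: 309 / (21.4 − 9.7) = 309 / 11.7 = 26.410 d.
Difference = |54.211 − 26.410| = 27.800 ≈ 27.8 days.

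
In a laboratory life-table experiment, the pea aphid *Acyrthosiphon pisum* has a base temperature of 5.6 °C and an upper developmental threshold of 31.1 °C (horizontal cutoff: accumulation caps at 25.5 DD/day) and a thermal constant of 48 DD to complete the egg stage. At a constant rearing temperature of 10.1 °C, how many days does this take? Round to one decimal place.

10.7 days

Daily accumulation = 10.1 − 5.6 = 4.5 DD/day.
Duration = 48 / 4.5 = 10.667 ≈ 10.7 days.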